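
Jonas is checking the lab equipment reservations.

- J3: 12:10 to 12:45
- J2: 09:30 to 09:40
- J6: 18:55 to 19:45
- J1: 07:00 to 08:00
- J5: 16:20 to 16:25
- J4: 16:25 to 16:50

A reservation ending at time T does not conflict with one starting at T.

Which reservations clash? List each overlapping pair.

none

Two intervals overlap when each starts before the other ends.
Sorted by start: J1, J2, J3, J5, J4, J6.
J2 starts after J1 ends, so J1 has no further overlaps.
J3 starts after J2 ends, so J2 has no further overlaps.
J5 starts after J3 ends, so J3 has no further overlaps.
J4 starts exactly when J5 ends (back-to-back, no overlap), so J5 has no further overlaps.
J6 starts after J4 ends.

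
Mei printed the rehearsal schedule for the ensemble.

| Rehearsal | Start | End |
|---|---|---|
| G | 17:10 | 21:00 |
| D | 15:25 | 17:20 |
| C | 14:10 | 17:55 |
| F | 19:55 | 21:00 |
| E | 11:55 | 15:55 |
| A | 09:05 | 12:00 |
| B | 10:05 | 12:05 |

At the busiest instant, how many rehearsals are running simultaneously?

3

Sort all start/end points and keep a running count:
09:05 start A → 1
10:05 start B → 2
11:55 start E → 3
12:00 end A → 2
12:05 end B → 1
14:10 start C → 2
15:25 start D → 3
15:55 end E → 2
17:10 start G → 3
17:20 end D → 2
17:55 end C → 1
19:55 start F → 2
21:00 end F → 1
21:00 end G → 0
Peak is 3, at 11:55 (A, B, E).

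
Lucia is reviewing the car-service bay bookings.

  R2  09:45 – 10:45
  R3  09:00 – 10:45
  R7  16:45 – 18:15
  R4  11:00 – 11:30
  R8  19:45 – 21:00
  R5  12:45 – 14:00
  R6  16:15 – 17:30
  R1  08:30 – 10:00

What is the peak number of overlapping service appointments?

Sweep the timeline, counting +1 at each start and −1 at each end (ends before starts at a tie):
08:30 start R1 → 1
09:00 start R3 → 2
09:45 start R2 → 3
10:00 end R1 → 2
10:45 end R2 → 1
10:45 end R3 → 0
11:00 start R4 → 1
11:30 end R4 → 0
12:45 start R5 → 1
14:00 end R5 → 0
16:15 start R6 → 1
16:45 start R7 → 2
17:30 end R6 → 1
18:15 end R7 → 0
19:45 start R8 → 1
21:00 end R8 → 0
Peak is 3, at 09:45 (R1, R2, R3).

3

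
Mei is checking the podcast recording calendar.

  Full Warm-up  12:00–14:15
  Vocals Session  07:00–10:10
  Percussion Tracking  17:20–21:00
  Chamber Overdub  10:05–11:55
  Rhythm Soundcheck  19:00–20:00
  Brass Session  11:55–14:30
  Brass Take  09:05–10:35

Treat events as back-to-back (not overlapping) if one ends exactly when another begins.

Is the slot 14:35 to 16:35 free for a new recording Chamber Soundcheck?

Yes — the slot is free

Vocals Session: ends 10:10 at or before Chamber Soundcheck starts 14:35 → clear.
Brass Take: ends 10:35 at or before Chamber Soundcheck starts 14:35 → clear.
Chamber Overdub: ends 11:55 at or before Chamber Soundcheck starts 14:35 → clear.
Brass Session: ends 14:30 at or before Chamber Soundcheck starts 14:35 → clear.
Full Warm-up: ends 14:15 at or before Chamber Soundcheck starts 14:35 → clear.
Percussion Tracking: starts 17:20 at or after Chamber Soundcheck ends 16:35 → clear.
Rhythm Soundcheck: starts 19:00 at or after Chamber Soundcheck ends 16:35 → clear.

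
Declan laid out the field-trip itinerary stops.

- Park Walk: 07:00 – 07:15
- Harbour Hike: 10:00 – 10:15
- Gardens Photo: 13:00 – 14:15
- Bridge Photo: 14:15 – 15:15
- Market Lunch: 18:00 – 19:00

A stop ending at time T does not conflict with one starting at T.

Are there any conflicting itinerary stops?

Sorted by start: Park Walk, Harbour Hike, Gardens Photo, Bridge Photo, Market Lunch.
Harbour Hike starts after Park Walk ends, so nothing later overlaps Park Walk either.
Gardens Photo starts after Harbour Hike ends, so nothing later overlaps Harbour Hike either.
Bridge Photo starts exactly when Gardens Photo ends (back-to-back, no overlap), so nothing later overlaps Gardens Photo either.
Market Lunch starts after Bridge Photo ends.
Every pair is clear; the schedule has no overlaps.

No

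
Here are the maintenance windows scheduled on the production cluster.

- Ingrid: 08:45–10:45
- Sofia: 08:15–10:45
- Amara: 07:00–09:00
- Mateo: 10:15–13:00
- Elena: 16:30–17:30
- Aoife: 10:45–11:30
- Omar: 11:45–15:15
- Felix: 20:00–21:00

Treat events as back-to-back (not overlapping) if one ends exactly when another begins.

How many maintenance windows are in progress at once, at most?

Sort all start/end points and keep a running count:
07:00 start Amara → 1
08:15 start Sofia → 2
08:45 start Ingrid → 3
09:00 end Amara → 2
10:15 start Mateo → 3
10:45 end Ingrid → 2
10:45 end Sofia → 1
10:45 start Aoife → 2
11:30 end Aoife → 1
11:45 start Omar → 2
13:00 end Mateo → 1
15:15 end Omar → 0
16:30 start Elena → 1
17:30 end Elena → 0
20:00 start Felix → 1
21:00 end Felix → 0
Peak is 3, at 08:45 (Amara, Ingrid, Sofia).

3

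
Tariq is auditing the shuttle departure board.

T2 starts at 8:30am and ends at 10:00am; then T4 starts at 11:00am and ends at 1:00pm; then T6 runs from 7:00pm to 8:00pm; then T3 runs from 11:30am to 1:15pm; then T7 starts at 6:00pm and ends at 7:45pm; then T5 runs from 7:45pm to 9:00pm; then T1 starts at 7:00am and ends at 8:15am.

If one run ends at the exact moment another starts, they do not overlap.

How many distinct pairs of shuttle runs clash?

Sorted by start: T1, T2, T4, T3, T7, T6, T5.
T2 starts after T1 ends, so T1 has no further overlaps.
T4 starts after T2 ends, so T2 has no further overlaps.
T3 starts before T4 ends → T4 and T3 overlap.
T7 starts after T4 ends, so T4 has no further overlaps.
T7 starts after T3 ends, so T3 has no further overlaps.
T6 starts before T7 ends → T7 and T6 overlap.
T5 starts exactly when T7 ends (back-to-back, no overlap).
T5 starts before T6 ends → T6 and T5 overlap.
Overlapping pairs: T3 & T4, T5 & T6, T6 & T7 — 3 in total.

3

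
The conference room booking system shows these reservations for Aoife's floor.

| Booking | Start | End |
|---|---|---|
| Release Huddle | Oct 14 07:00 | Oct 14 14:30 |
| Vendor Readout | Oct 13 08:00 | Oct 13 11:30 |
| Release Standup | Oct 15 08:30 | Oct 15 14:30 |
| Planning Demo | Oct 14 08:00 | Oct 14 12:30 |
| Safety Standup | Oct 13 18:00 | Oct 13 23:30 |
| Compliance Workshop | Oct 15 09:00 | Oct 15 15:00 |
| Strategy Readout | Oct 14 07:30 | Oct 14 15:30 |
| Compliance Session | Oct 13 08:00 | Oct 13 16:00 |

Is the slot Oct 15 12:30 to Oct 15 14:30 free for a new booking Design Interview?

No — it overlaps Compliance Workshop, Release Standup

Vendor Readout: ends Oct 13 11:30 at or before Design Interview starts Oct 15 12:30 → clear.
Compliance Session: ends Oct 13 16:00 at or before Design Interview starts Oct 15 12:30 → clear.
Safety Standup: ends Oct 13 23:30 at or before Design Interview starts Oct 15 12:30 → clear.
Release Huddle: ends Oct 14 14:30 at or before Design Interview starts Oct 15 12:30 → clear.
Strategy Readout: ends Oct 14 15:30 at or before Design Interview starts Oct 15 12:30 → clear.
Planning Demo: ends Oct 14 12:30 at or before Design Interview starts Oct 15 12:30 → clear.
Release Standup: starts Oct 15 08:30 before Design Interview ends Oct 15 14:30, and ends Oct 15 14:30 after Design Interview starts Oct 15 12:30 → overlap.
Compliance Workshop: starts Oct 15 09:00 before Design Interview ends Oct 15 14:30, and ends Oct 15 15:00 after Design Interview starts Oct 15 12:30 → overlap.
Design Interview overlaps Compliance Workshop, Release Standup.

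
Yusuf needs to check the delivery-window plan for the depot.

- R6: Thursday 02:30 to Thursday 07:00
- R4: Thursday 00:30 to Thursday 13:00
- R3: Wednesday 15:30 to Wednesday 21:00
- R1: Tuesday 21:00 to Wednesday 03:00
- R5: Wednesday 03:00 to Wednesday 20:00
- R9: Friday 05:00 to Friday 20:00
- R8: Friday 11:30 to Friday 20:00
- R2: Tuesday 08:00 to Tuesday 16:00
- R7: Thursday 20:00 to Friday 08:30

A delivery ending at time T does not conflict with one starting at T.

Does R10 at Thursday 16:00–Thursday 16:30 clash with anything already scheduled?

R2: ends Tuesday 16:00 at or before R10 starts Thursday 16:00 → clear.
R1: ends Wednesday 03:00 at or before R10 starts Thursday 16:00 → clear.
R5: ends Wednesday 20:00 at or before R10 starts Thursday 16:00 → clear.
R3: ends Wednesday 21:00 at or before R10 starts Thursday 16:00 → clear.
R4: ends Thursday 13:00 at or before R10 starts Thursday 16:00 → clear.
R6: ends Thursday 07:00 at or before R10 starts Thursday 16:00 → clear.
R7: starts Thursday 20:00 at or after R10 ends Thursday 16:30 → clear.
R9: starts Friday 05:00 at or after R10 ends Thursday 16:30 → clear.
R8: starts Friday 11:30 at or after R10 ends Thursday 16:30 → clear.

No — it doesn't clash with anything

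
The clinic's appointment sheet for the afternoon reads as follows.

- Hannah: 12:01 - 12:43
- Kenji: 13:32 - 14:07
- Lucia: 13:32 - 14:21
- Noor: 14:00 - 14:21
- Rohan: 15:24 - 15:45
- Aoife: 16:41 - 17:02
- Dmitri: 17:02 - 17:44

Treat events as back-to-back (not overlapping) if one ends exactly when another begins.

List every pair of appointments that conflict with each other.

Kenji & Lucia, Kenji & Noor, Lucia & Noor

Two intervals overlap when each starts before the other ends.
Sorted by start: Hannah, Kenji, Lucia, Noor, Rohan, Aoife, Dmitri.
Kenji starts after Hannah ends; Hannah is clear from here.
Lucia starts before Kenji ends → Kenji and Lucia overlap.
Noor starts before Kenji ends → Kenji and Noor overlap.
Rohan starts after Kenji ends; Kenji is clear from here.
Noor starts before Lucia ends → Lucia and Noor overlap.
Rohan starts after Lucia ends; Lucia is clear from here.
Rohan starts after Noor ends; Noor is clear from here.
Aoife starts after Rohan ends; Rohan is clear from here.
Dmitri starts exactly when Aoife ends (back-to-back, no overlap).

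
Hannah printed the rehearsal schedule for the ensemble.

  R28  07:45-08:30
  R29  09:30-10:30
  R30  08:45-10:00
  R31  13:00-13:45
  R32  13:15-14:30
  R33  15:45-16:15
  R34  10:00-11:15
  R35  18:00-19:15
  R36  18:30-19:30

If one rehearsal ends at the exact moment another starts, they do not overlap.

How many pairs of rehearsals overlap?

4

Sorted by start: R28, R30, R29, R34, R31, R32, R33, R35, R36.
R30 starts after R28 ends; R28 is clear from here.
R29 starts before R30 ends → R30 and R29 overlap.
R34 starts exactly when R30 ends (back-to-back, no overlap); R30 is clear from here.
R34 starts before R29 ends → R29 and R34 overlap.
R31 starts after R29 ends; R29 is clear from here.
R31 starts after R34 ends; R34 is clear from here.
R32 starts before R31 ends → R31 and R32 overlap.
R33 starts after R31 ends; R31 is clear from here.
R33 starts after R32 ends; R32 is clear from here.
R35 starts after R33 ends; R33 is clear from here.
R36 starts before R35 ends → R35 and R36 overlap.
Overlapping pairs: R29 & R30, R29 & R34, R31 & R32, R35 & R36 — 4 in total.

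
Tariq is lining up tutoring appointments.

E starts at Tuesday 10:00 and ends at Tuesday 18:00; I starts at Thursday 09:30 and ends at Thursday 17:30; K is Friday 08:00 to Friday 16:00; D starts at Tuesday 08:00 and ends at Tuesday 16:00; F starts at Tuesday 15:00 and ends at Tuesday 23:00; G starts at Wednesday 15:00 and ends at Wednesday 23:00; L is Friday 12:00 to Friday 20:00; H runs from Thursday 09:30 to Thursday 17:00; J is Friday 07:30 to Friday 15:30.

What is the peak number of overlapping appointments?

Walk through starts and ends in time order (an end at T is processed before a start at T):
Tuesday 08:00 start D → 1
Tuesday 10:00 start E → 2
Tuesday 15:00 start F → 3
Tuesday 16:00 end D → 2
Tuesday 18:00 end E → 1
Tuesday 23:00 end F → 0
Wednesday 15:00 start G → 1
Wednesday 23:00 end G → 0
Thursday 09:30 start H → 1
Thursday 09:30 start I → 2
Thursday 17:00 end H → 1
Thursday 17:30 end I → 0
Friday 07:30 start J → 1
Friday 08:00 start K → 2
Friday 12:00 start L → 3
Friday 15:30 end J → 2
Friday 16:00 end K → 1
Friday 20:00 end L → 0
Peak is 3, at Tuesday 15:00 (D, E, F).

3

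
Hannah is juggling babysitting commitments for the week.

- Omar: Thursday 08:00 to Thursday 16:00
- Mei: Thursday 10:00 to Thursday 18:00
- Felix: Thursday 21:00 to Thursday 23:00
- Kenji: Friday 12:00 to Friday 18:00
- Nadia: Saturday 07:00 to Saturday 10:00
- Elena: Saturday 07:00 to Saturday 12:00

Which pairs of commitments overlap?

Sorted by start: Omar, Mei, Felix, Kenji, Nadia, Elena.
Mei starts before Omar ends → Omar and Mei overlap.
Felix starts after Omar ends — done with Omar.
Felix starts after Mei ends — done with Mei.
Kenji starts after Felix ends — done with Felix.
Nadia starts after Kenji ends — done with Kenji.
Elena starts before Nadia ends → Nadia and Elena overlap.

Elena & Nadia, Mei & Omar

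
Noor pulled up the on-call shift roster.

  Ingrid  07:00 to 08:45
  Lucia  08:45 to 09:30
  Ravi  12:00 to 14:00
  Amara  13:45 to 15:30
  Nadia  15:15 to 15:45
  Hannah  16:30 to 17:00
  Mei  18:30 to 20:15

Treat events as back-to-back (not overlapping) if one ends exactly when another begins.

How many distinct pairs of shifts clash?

Sorted by start: Ingrid, Lucia, Ravi, Amara, Nadia, Hannah, Mei.
Lucia starts exactly when Ingrid ends (back-to-back, no overlap), so Ingrid has no further overlaps.
Ravi starts after Lucia ends, so Lucia has no further overlaps.
Amara starts before Ravi ends → Ravi and Amara overlap.
Nadia starts after Ravi ends, so Ravi has no further overlaps.
Nadia starts before Amara ends → Amara and Nadia overlap.
Hannah starts after Amara ends, so Amara has no further overlaps.
Hannah starts after Nadia ends, so Nadia has no further overlaps.
Mei starts after Hannah ends.
Overlapping pairs: Amara & Nadia, Amara & Ravi — 2 in total.

2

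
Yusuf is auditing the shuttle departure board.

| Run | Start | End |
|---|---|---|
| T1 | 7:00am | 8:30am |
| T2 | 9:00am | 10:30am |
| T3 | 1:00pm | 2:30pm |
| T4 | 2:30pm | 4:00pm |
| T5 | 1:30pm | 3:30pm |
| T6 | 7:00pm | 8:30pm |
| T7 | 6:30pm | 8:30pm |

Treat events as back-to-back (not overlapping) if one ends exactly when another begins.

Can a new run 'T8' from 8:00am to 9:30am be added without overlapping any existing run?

T1: starts 7:00am before T8 ends 9:30am, and ends 8:30am after T8 starts 8:00am → overlap.
T2: starts 9:00am before T8 ends 9:30am, and ends 10:30am after T8 starts 8:00am → overlap.
T3: starts 1:00pm at or after T8 ends 9:30am → clear.
T5: starts 1:30pm at or after T8 ends 9:30am → clear.
T4: starts 2:30pm at or after T8 ends 9:30am → clear.
T7: starts 6:30pm at or after T8 ends 9:30am → clear.
T6: starts 7:00pm at or after T8 ends 9:30am → clear.
T8 overlaps T1, T2.

No — it overlaps T1, T2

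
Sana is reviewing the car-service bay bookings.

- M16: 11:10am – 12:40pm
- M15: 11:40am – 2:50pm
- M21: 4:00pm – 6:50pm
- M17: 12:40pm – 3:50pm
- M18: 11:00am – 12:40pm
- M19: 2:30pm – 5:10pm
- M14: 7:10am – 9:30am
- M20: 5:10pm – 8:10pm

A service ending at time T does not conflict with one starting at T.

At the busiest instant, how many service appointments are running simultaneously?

Sort all start/end points and keep a running count:
7:10am start M14 → 1
9:30am end M14 → 0
11:00am start M18 → 1
11:10am start M16 → 2
11:40am start M15 → 3
12:40pm end M16 → 2
12:40pm end M18 → 1
12:40pm start M17 → 2
2:30pm start M19 → 3
2:50pm end M15 → 2
3:50pm end M17 → 1
4:00pm start M21 → 2
5:10pm end M19 → 1
5:10pm start M20 → 2
6:50pm end M21 → 1
8:10pm end M20 → 0
Peak is 3, at 11:40am (M15, M16, M18).

3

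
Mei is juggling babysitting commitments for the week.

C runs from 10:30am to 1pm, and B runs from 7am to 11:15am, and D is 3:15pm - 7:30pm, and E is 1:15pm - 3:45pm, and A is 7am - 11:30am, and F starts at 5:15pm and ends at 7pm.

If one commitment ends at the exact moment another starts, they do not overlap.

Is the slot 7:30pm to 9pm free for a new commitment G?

A: ends 11:30am at or before G starts 7:30pm → clear.
B: ends 11:15am at or before G starts 7:30pm → clear.
C: ends 1pm at or before G starts 7:30pm → clear.
E: ends 3:45pm at or before G starts 7:30pm → clear.
D: ends 7:30pm at or before G starts 7:30pm → clear.
F: ends 7pm at or before G starts 7:30pm → clear.

Yes — the slot is free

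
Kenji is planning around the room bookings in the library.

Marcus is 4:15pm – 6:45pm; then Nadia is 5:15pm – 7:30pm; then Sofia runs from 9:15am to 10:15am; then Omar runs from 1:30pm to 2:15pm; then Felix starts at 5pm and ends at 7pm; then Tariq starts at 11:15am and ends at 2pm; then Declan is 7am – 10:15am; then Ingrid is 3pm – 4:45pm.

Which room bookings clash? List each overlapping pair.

Declan & Sofia, Felix & Marcus, Felix & Nadia, Ingrid & Marcus, Marcus & Nadia, Omar & Tariq

Sorted by start: Declan, Sofia, Tariq, Omar, Ingrid, Marcus, Felix, Nadia.
Sofia starts before Declan ends → Declan and Sofia overlap.
Tariq starts after Declan ends — done with Declan.
Tariq starts after Sofia ends — done with Sofia.
Omar starts before Tariq ends → Tariq and Omar overlap.
Ingrid starts after Tariq ends — done with Tariq.
Ingrid starts after Omar ends — done with Omar.
Marcus starts before Ingrid ends → Ingrid and Marcus overlap.
Felix starts after Ingrid ends — done with Ingrid.
Felix starts before Marcus ends → Marcus and Felix overlap.
Nadia starts before Marcus ends → Marcus and Nadia overlap.
Nadia starts before Felix ends → Felix and Nadia overlap.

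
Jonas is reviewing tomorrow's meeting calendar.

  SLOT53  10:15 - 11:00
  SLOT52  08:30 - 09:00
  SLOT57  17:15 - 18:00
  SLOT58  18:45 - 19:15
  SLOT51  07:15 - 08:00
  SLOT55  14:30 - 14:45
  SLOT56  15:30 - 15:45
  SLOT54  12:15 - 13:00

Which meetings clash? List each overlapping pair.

no conflicts

Sorted by start: SLOT51, SLOT52, SLOT53, SLOT54, SLOT55, SLOT56, SLOT57, SLOT58.
SLOT52 starts after SLOT51 ends, so SLOT51 has no further overlaps.
SLOT53 starts after SLOT52 ends, so SLOT52 has no further overlaps.
SLOT54 starts after SLOT53 ends, so SLOT53 has no further overlaps.
SLOT55 starts after SLOT54 ends, so SLOT54 has no further overlaps.
SLOT56 starts after SLOT55 ends, so SLOT55 has no further overlaps.
SLOT57 starts after SLOT56 ends, so SLOT56 has no further overlaps.
SLOT58 starts after SLOT57 ends.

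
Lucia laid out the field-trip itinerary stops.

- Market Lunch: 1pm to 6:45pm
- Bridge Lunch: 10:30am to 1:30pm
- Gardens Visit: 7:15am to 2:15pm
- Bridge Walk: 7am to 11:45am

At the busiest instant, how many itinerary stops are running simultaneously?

Sweep the timeline, counting +1 at each start and −1 at each end (ends before starts at a tie):
7am start Bridge Walk → 1
7:15am start Gardens Visit → 2
10:30am start Bridge Lunch → 3
11:45am end Bridge Walk → 2
1pm start Market Lunch → 3
1:30pm end Bridge Lunch → 2
2:15pm end Gardens Visit → 1
6:45pm end Market Lunch → 0
Peak is 3, at 10:30am (Bridge Lunch, Bridge Walk, Gardens Visit).

3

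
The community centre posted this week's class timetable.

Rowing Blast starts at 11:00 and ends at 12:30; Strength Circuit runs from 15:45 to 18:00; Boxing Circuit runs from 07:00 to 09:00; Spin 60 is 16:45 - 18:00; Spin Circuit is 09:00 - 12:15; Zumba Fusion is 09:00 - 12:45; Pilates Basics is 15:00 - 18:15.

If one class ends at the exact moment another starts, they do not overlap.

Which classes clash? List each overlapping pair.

Sorted by start: Boxing Circuit, Zumba Fusion, Spin Circuit, Rowing Blast, Pilates Basics, Strength Circuit, Spin 60.
Zumba Fusion starts exactly when Boxing Circuit ends (back-to-back, no overlap); Boxing Circuit is clear from here.
Spin Circuit starts before Zumba Fusion ends → Zumba Fusion and Spin Circuit overlap.
Rowing Blast starts before Zumba Fusion ends → Zumba Fusion and Rowing Blast overlap.
Pilates Basics starts after Zumba Fusion ends; Zumba Fusion is clear from here.
Rowing Blast starts before Spin Circuit ends → Spin Circuit and Rowing Blast overlap.
Pilates Basics starts after Spin Circuit ends; Spin Circuit is clear from here.
Pilates Basics starts after Rowing Blast ends; Rowing Blast is clear from here.
Strength Circuit starts before Pilates Basics ends → Pilates Basics and Strength Circuit overlap.
Spin 60 starts before Pilates Basics ends → Pilates Basics and Spin 60 overlap.
Spin 60 starts before Strength Circuit ends → Strength Circuit and Spin 60 overlap.

Pilates Basics & Spin 60, Pilates Basics & Strength Circuit, Rowing Blast & Spin Circuit, Rowing Blast & Zumba Fusion, Spin 60 & Strength Circuit, Spin Circuit & Zumba Fusion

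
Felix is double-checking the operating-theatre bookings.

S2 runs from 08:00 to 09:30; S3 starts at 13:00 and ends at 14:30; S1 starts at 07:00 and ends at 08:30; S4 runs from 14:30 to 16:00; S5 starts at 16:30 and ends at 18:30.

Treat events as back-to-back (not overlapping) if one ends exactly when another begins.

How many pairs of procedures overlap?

Sorted by start: S1, S2, S3, S4, S5.
S2 starts before S1 ends → S1 and S2 overlap.
S3 starts after S1 ends — done with S1.
S3 starts after S2 ends — done with S2.
S4 starts exactly when S3 ends (back-to-back, no overlap) — done with S3.
S5 starts after S4 ends.
Overlapping pairs: S1 & S2 — 1 in total.

1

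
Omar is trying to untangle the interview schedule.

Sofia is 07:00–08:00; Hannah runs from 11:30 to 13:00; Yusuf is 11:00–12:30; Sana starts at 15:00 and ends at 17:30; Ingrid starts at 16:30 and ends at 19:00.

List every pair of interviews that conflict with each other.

Hannah & Yusuf, Ingrid & Sana

Sorted by start: Sofia, Yusuf, Hannah, Sana, Ingrid.
Yusuf starts after Sofia ends, so nothing later overlaps Sofia either.
Hannah starts before Yusuf ends → Yusuf and Hannah overlap.
Sana starts after Yusuf ends, so nothing later overlaps Yusuf either.
Sana starts after Hannah ends, so nothing later overlaps Hannah either.
Ingrid starts before Sana ends → Sana and Ingrid overlap.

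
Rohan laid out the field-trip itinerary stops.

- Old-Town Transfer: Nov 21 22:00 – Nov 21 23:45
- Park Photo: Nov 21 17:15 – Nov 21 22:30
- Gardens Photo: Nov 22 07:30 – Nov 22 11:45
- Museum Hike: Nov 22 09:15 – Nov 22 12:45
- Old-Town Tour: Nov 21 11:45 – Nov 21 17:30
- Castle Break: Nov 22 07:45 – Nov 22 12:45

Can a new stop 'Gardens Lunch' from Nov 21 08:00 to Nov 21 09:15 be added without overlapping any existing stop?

Yes — the slot is free

Old-Town Tour: starts Nov 21 11:45 at or after Gardens Lunch ends Nov 21 09:15 → clear.
Park Photo: starts Nov 21 17:15 at or after Gardens Lunch ends Nov 21 09:15 → clear.
Old-Town Transfer: starts Nov 21 22:00 at or after Gardens Lunch ends Nov 21 09:15 → clear.
Gardens Photo: starts Nov 22 07:30 at or after Gardens Lunch ends Nov 21 09:15 → clear.
Castle Break: starts Nov 22 07:45 at or after Gardens Lunch ends Nov 21 09:15 → clear.
Museum Hike: starts Nov 22 09:15 at or after Gardens Lunch ends Nov 21 09:15 → clear.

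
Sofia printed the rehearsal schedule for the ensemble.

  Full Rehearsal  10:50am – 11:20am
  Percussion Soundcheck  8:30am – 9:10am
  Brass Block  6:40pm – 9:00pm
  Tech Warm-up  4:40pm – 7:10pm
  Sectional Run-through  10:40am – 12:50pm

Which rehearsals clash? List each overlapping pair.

Brass Block & Tech Warm-up, Full Rehearsal & Sectional Run-through

Sorted by start: Percussion Soundcheck, Sectional Run-through, Full Rehearsal, Tech Warm-up, Brass Block.
Sectional Run-through starts after Percussion Soundcheck ends — done with Percussion Soundcheck.
Full Rehearsal starts before Sectional Run-through ends → Sectional Run-through and Full Rehearsal overlap.
Tech Warm-up starts after Sectional Run-through ends — done with Sectional Run-through.
Tech Warm-up starts after Full Rehearsal ends — done with Full Rehearsal.
Brass Block starts before Tech Warm-up ends → Tech Warm-up and Brass Block overlap.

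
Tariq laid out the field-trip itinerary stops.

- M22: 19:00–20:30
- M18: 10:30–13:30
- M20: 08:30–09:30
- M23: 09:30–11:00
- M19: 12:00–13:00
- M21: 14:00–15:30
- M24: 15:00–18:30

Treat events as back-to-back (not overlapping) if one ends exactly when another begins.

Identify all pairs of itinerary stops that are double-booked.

Sorted by start: M20, M23, M18, M19, M21, M24, M22.
M23 starts exactly when M20 ends (back-to-back, no overlap), so M20 has no further overlaps.
M18 starts before M23 ends → M23 and M18 overlap.
M19 starts after M23 ends, so M23 has no further overlaps.
M19 starts before M18 ends → M18 and M19 overlap.
M21 starts after M18 ends, so M18 has no further overlaps.
M21 starts after M19 ends, so M19 has no further overlaps.
M24 starts before M21 ends → M21 and M24 overlap.
M22 starts after M21 ends.
M22 starts after M24 ends.

M18 & M19, M18 & M23, M21 & M24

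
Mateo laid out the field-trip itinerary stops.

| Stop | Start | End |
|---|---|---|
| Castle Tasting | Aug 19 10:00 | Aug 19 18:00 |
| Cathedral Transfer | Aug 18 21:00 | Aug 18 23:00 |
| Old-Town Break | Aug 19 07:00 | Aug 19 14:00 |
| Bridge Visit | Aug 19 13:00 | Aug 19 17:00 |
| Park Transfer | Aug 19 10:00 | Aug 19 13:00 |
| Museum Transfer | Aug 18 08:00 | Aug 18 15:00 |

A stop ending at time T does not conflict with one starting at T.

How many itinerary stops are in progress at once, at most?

Sweep the timeline, counting +1 at each start and −1 at each end (ends before starts at a tie):
Aug 18 08:00 start Museum Transfer → 1
Aug 18 15:00 end Museum Transfer → 0
Aug 18 21:00 start Cathedral Transfer → 1
Aug 18 23:00 end Cathedral Transfer → 0
Aug 19 07:00 start Old-Town Break → 1
Aug 19 10:00 start Castle Tasting → 2
Aug 19 10:00 start Park Transfer → 3
Aug 19 13:00 end Park Transfer → 2
Aug 19 13:00 start Bridge Visit → 3
Aug 19 14:00 end Old-Town Break → 2
Aug 19 17:00 end Bridge Visit → 1
Aug 19 18:00 end Castle Tasting → 0
Peak is 3, at Aug 19 10:00 (Castle Tasting, Old-Town Break, Park Transfer).

3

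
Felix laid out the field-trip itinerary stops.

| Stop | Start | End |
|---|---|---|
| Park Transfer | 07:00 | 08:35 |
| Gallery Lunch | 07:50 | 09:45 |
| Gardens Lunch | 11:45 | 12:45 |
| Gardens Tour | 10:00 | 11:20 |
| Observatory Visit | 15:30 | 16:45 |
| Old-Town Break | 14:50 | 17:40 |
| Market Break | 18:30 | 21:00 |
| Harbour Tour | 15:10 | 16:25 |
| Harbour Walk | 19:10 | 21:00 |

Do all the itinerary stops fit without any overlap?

Sorted by start: Park Transfer, Gallery Lunch, Gardens Tour, Gardens Lunch, Old-Town Break, Harbour Tour, Observatory Visit, Market Break, Harbour Walk.
Gallery Lunch starts before Park Transfer ends → Park Transfer and Gallery Lunch overlap.
That's a conflict, so the schedule is not conflict-free.

No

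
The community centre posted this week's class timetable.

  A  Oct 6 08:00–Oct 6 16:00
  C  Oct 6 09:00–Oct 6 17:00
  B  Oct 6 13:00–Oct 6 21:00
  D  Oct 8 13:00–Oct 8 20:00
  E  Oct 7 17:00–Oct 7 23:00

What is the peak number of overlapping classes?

Walk through starts and ends in time order (an end at T is processed before a start at T):
Oct 6 08:00 start A → 1
Oct 6 09:00 start C → 2
Oct 6 13:00 start B → 3
Oct 6 16:00 end A → 2
Oct 6 17:00 end C → 1
Oct 6 21:00 end B → 0
Oct 7 17:00 start E → 1
Oct 7 23:00 end E → 0
Oct 8 13:00 start D → 1
Oct 8 20:00 end D → 0
Peak is 3, at Oct 6 13:00 (A, B, C).

3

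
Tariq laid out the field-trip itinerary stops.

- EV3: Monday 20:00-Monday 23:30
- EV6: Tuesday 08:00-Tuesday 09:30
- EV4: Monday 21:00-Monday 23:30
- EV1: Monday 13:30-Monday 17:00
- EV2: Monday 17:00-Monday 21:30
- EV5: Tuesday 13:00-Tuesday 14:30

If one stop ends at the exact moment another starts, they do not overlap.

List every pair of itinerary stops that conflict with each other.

Sorted by start: EV1, EV2, EV3, EV4, EV6, EV5.
EV2 starts exactly when EV1 ends (back-to-back, no overlap), so nothing later overlaps EV1 either.
EV3 starts before EV2 ends → EV2 and EV3 overlap.
EV4 starts before EV2 ends → EV2 and EV4 overlap.
EV6 starts after EV2 ends, so nothing later overlaps EV2 either.
EV4 starts before EV3 ends → EV3 and EV4 overlap.
EV6 starts after EV3 ends, so nothing later overlaps EV3 either.
EV6 starts after EV4 ends, so nothing later overlaps EV4 either.
EV5 starts after EV6 ends.

EV2 & EV3, EV2 & EV4, EV3 & EV4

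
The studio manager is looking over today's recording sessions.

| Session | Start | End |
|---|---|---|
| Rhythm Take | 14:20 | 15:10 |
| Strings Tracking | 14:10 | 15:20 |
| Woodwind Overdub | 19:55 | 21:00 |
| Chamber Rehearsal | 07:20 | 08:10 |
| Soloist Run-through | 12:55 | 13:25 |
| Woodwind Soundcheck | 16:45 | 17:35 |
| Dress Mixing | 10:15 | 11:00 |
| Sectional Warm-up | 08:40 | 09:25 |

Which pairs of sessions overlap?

Sorted by start: Chamber Rehearsal, Sectional Warm-up, Dress Mixing, Soloist Run-through, Strings Tracking, Rhythm Take, Woodwind Soundcheck, Woodwind Overdub.
Sectional Warm-up starts after Chamber Rehearsal ends — done with Chamber Rehearsal.
Dress Mixing starts after Sectional Warm-up ends — done with Sectional Warm-up.
Soloist Run-through starts after Dress Mixing ends — done with Dress Mixing.
Strings Tracking starts after Soloist Run-through ends — done with Soloist Run-through.
Rhythm Take starts before Strings Tracking ends → Strings Tracking and Rhythm Take overlap.
Woodwind Soundcheck starts after Strings Tracking ends — done with Strings Tracking.
Woodwind Soundcheck starts after Rhythm Take ends — done with Rhythm Take.
Woodwind Overdub starts after Woodwind Soundcheck ends.

Rhythm Take & Strings Tracking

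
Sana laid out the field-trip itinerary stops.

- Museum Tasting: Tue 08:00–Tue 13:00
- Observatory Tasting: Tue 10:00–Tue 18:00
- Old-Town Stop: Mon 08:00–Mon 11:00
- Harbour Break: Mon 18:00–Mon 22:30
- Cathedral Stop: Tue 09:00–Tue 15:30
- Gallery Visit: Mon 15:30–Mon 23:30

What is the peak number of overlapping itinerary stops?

3

Sweep the timeline, counting +1 at each start and −1 at each end (ends before starts at a tie):
Mon 08:00 start Old-Town Stop → 1
Mon 11:00 end Old-Town Stop → 0
Mon 15:30 start Gallery Visit → 1
Mon 18:00 start Harbour Break → 2
Mon 22:30 end Harbour Break → 1
Mon 23:30 end Gallery Visit → 0
Tue 08:00 start Museum Tasting → 1
Tue 09:00 start Cathedral Stop → 2
Tue 10:00 start Observatory Tasting → 3
Tue 13:00 end Museum Tasting → 2
Tue 15:30 end Cathedral Stop → 1
Tue 18:00 end Observatory Tasting → 0
Peak is 3, at Tue 10:00 (Cathedral Stop, Museum Tasting, Observatory Tasting).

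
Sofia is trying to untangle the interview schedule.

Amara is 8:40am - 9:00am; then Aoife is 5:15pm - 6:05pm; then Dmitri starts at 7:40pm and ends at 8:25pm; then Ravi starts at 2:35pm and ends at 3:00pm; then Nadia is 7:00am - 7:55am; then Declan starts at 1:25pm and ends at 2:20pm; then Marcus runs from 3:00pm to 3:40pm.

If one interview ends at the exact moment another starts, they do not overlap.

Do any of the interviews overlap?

No

Check each pair: they overlap iff neither finishes before the other starts.
Sorted by start: Nadia, Amara, Declan, Ravi, Marcus, Aoife, Dmitri.
Amara starts after Nadia ends, so nothing later overlaps Nadia either.
Declan starts after Amara ends, so nothing later overlaps Amara either.
Ravi starts after Declan ends, so nothing later overlaps Declan either.
Marcus starts exactly when Ravi ends (back-to-back, no overlap), so nothing later overlaps Ravi either.
Aoife starts after Marcus ends, so nothing later overlaps Marcus either.
Dmitri starts after Aoife ends.
Every pair is clear; the schedule has no overlaps.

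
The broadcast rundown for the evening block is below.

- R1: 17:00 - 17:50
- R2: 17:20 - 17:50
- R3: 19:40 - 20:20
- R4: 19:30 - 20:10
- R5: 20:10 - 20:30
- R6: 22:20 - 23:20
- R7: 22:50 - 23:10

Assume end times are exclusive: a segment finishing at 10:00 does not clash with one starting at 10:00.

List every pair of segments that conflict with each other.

R1 & R2, R3 & R4, R3 & R5, R6 & R7

Sorted by start: R1, R2, R4, R3, R5, R6, R7.
R2 starts before R1 ends → R1 and R2 overlap.
R4 starts after R1 ends, so nothing later overlaps R1 either.
R4 starts after R2 ends, so nothing later overlaps R2 either.
R3 starts before R4 ends → R4 and R3 overlap.
R5 starts exactly when R4 ends (back-to-back, no overlap), so nothing later overlaps R4 either.
R5 starts before R3 ends → R3 and R5 overlap.
R6 starts after R3 ends, so nothing later overlaps R3 either.
R6 starts after R5 ends, so nothing later overlaps R5 either.
R7 starts before R6 ends → R6 and R7 overlap.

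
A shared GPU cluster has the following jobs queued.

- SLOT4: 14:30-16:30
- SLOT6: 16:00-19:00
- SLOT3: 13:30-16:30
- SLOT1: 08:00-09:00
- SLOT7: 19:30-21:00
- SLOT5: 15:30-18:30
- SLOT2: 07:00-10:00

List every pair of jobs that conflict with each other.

Sorted by start: SLOT2, SLOT1, SLOT3, SLOT4, SLOT5, SLOT6, SLOT7.
SLOT1 starts before SLOT2 ends → SLOT2 and SLOT1 overlap.
SLOT3 starts after SLOT2 ends — done with SLOT2.
SLOT3 starts after SLOT1 ends — done with SLOT1.
SLOT4 starts before SLOT3 ends → SLOT3 and SLOT4 overlap.
SLOT5 starts before SLOT3 ends → SLOT3 and SLOT5 overlap.
SLOT6 starts before SLOT3 ends → SLOT3 and SLOT6 overlap.
SLOT7 starts after SLOT3 ends.
SLOT5 starts before SLOT4 ends → SLOT4 and SLOT5 overlap.
SLOT6 starts before SLOT4 ends → SLOT4 and SLOT6 overlap.
SLOT7 starts after SLOT4 ends.
SLOT6 starts before SLOT5 ends → SLOT5 and SLOT6 overlap.
SLOT7 starts after SLOT5 ends.
SLOT7 starts after SLOT6 ends.

SLOT1 & SLOT2, SLOT3 & SLOT4, SLOT3 & SLOT5, SLOT3 & SLOT6, SLOT4 & SLOT5, SLOT4 & SLOT6, SLOT5 & SLOT6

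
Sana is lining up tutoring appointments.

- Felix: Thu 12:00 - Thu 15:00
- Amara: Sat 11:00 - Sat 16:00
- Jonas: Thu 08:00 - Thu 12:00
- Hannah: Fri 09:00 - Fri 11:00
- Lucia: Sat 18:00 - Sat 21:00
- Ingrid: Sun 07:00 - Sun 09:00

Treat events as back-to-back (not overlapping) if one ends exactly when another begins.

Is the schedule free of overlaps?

Sorted by start: Jonas, Felix, Hannah, Amara, Lucia, Ingrid.
Felix starts exactly when Jonas ends (back-to-back, no overlap); Jonas is clear from here.
Hannah starts after Felix ends; Felix is clear from here.
Amara starts after Hannah ends; Hannah is clear from here.
Lucia starts after Amara ends; Amara is clear from here.
Ingrid starts after Lucia ends.
Every pair is clear; the schedule has no overlaps.

Yes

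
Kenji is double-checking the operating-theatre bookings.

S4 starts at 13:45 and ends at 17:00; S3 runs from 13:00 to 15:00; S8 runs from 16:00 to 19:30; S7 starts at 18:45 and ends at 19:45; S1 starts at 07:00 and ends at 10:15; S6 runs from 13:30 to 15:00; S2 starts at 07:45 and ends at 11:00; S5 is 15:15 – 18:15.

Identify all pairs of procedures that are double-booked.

S1 & S2, S3 & S4, S3 & S6, S4 & S5, S4 & S6, S4 & S8, S5 & S8, S7 & S8

Sorted by start: S1, S2, S3, S6, S4, S5, S8, S7.
S2 starts before S1 ends → S1 and S2 overlap.
S3 starts after S1 ends; S1 is clear from here.
S3 starts after S2 ends; S2 is clear from here.
S6 starts before S3 ends → S3 and S6 overlap.
S4 starts before S3 ends → S3 and S4 overlap.
S5 starts after S3 ends; S3 is clear from here.
S4 starts before S6 ends → S6 and S4 overlap.
S5 starts after S6 ends; S6 is clear from here.
S5 starts before S4 ends → S4 and S5 overlap.
S8 starts before S4 ends → S4 and S8 overlap.
S7 starts after S4 ends.
S8 starts before S5 ends → S5 and S8 overlap.
S7 starts after S5 ends.
S7 starts before S8 ends → S8 and S7 overlap.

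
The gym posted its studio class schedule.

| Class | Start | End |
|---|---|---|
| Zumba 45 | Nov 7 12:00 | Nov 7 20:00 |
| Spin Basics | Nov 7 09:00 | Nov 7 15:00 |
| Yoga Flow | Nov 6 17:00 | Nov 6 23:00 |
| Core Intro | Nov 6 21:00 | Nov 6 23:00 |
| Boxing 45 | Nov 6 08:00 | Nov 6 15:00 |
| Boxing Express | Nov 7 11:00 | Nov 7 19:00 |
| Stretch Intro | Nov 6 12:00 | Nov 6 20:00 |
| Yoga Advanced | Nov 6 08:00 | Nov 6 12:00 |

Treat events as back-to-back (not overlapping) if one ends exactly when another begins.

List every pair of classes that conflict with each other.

Boxing 45 & Stretch Intro, Boxing 45 & Yoga Advanced, Boxing Express & Spin Basics, Boxing Express & Zumba 45, Core Intro & Yoga Flow, Spin Basics & Zumba 45, Stretch Intro & Yoga Flow

Sorted by start: Yoga Advanced, Boxing 45, Stretch Intro, Yoga Flow, Core Intro, Spin Basics, Boxing Express, Zumba 45.
Boxing 45 starts before Yoga Advanced ends → Yoga Advanced and Boxing 45 overlap.
Stretch Intro starts exactly when Yoga Advanced ends (back-to-back, no overlap), so nothing later overlaps Yoga Advanced either.
Stretch Intro starts before Boxing 45 ends → Boxing 45 and Stretch Intro overlap.
Yoga Flow starts after Boxing 45 ends, so nothing later overlaps Boxing 45 either.
Yoga Flow starts before Stretch Intro ends → Stretch Intro and Yoga Flow overlap.
Core Intro starts after Stretch Intro ends, so nothing later overlaps Stretch Intro either.
Core Intro starts before Yoga Flow ends → Yoga Flow and Core Intro overlap.
Spin Basics starts after Yoga Flow ends, so nothing later overlaps Yoga Flow either.
Spin Basics starts after Core Intro ends, so nothing later overlaps Core Intro either.
Boxing Express starts before Spin Basics ends → Spin Basics and Boxing Express overlap.
Zumba 45 starts before Spin Basics ends → Spin Basics and Zumba 45 overlap.
Zumba 45 starts before Boxing Express ends → Boxing Express and Zumba 45 overlap.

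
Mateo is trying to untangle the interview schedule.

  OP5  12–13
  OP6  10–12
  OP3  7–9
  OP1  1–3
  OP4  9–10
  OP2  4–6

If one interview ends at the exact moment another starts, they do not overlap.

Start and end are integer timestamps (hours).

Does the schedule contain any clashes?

Sorted by start: OP1, OP2, OP3, OP4, OP6, OP5.
OP2 starts after OP1 ends, so nothing later overlaps OP1 either.
OP3 starts after OP2 ends, so nothing later overlaps OP2 either.
OP4 starts exactly when OP3 ends (back-to-back, no overlap), so nothing later overlaps OP3 either.
OP6 starts exactly when OP4 ends (back-to-back, no overlap), so nothing later overlaps OP4 either.
OP5 starts exactly when OP6 ends (back-to-back, no overlap).
Every pair is clear; the schedule has no overlaps.

No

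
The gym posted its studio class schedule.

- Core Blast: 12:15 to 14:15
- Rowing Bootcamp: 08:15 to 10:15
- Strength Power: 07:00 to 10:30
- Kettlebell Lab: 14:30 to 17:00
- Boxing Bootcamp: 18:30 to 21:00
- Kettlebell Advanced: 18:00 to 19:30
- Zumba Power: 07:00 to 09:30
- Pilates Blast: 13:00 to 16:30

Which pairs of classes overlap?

Boxing Bootcamp & Kettlebell Advanced, Core Blast & Pilates Blast, Kettlebell Lab & Pilates Blast, Rowing Bootcamp & Strength Power, Rowing Bootcamp & Zumba Power, Strength Power & Zumba Power

Sorted by start: Zumba Power, Strength Power, Rowing Bootcamp, Core Blast, Pilates Blast, Kettlebell Lab, Kettlebell Advanced, Boxing Bootcamp.
Strength Power starts before Zumba Power ends → Zumba Power and Strength Power overlap.
Rowing Bootcamp starts before Zumba Power ends → Zumba Power and Rowing Bootcamp overlap.
Core Blast starts after Zumba Power ends — done with Zumba Power.
Rowing Bootcamp starts before Strength Power ends → Strength Power and Rowing Bootcamp overlap.
Core Blast starts after Strength Power ends — done with Strength Power.
Core Blast starts after Rowing Bootcamp ends — done with Rowing Bootcamp.
Pilates Blast starts before Core Blast ends → Core Blast and Pilates Blast overlap.
Kettlebell Lab starts after Core Blast ends — done with Core Blast.
Kettlebell Lab starts before Pilates Blast ends → Pilates Blast and Kettlebell Lab overlap.
Kettlebell Advanced starts after Pilates Blast ends — done with Pilates Blast.
Kettlebell Advanced starts after Kettlebell Lab ends — done with Kettlebell Lab.
Boxing Bootcamp starts before Kettlebell Advanced ends → Kettlebell Advanced and Boxing Bootcamp overlap.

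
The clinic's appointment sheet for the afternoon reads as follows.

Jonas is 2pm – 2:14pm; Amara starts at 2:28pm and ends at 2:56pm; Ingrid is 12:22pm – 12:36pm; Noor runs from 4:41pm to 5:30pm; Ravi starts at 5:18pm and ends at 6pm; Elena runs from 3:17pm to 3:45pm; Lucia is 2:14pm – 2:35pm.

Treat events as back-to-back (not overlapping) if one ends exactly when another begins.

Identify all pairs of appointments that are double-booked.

Amara & Lucia, Noor & Ravi

Sorted by start: Ingrid, Jonas, Lucia, Amara, Elena, Noor, Ravi.
Jonas starts after Ingrid ends; Ingrid is clear from here.
Lucia starts exactly when Jonas ends (back-to-back, no overlap); Jonas is clear from here.
Amara starts before Lucia ends → Lucia and Amara overlap.
Elena starts after Lucia ends; Lucia is clear from here.
Elena starts after Amara ends; Amara is clear from here.
Noor starts after Elena ends; Elena is clear from here.
Ravi starts before Noor ends → Noor and Ravi overlap.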